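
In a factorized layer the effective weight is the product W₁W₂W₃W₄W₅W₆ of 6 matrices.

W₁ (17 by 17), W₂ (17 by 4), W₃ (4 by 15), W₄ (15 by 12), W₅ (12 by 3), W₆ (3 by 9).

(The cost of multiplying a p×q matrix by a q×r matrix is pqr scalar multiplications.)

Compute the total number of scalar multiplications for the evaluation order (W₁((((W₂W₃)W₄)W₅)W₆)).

(W₂W₃): 17×4 by 4×15 → 17×15, cost 17·4·15 = 1020
((W₂W₃)W₄): 17×15 by 15×12 → 17×12, cost 17·15·12 = 3060; cumulative 4080
(((W₂W₃)W₄)W₅): 17×12 by 12×3 → 17×3, cost 17·12·3 = 612; cumulative 4692
((((W₂W₃)W₄)W₅)W₆): 17×3 by 3×9 → 17×9, cost 17·3·9 = 459; cumulative 5151
(W₁((((W₂W₃)W₄)W₅)W₆)): 17×17 by 17×9 → 17×9, cost 17·17·9 = 2601; cumulative 7752
Total: 7752 scalar multiplications.

7752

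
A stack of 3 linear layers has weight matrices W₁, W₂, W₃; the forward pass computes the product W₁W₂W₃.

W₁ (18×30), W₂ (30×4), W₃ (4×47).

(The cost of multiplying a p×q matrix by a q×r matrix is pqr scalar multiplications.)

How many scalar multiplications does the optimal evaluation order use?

5544

Order (W₁(W₂W₃)): (W₂W₃): 30×4 by 4×47 → 30×47, cost 30·4·47 = 5640; (W₁(W₂W₃)): 18×30 by 30×47 → 18×47, cost 18·30·47 = 25380; cumulative 31020. Total 31020.
Order ((W₁W₂)W₃): (W₁W₂): 18×30 by 30×4 → 18×4, cost 18·30·4 = 2160; ((W₁W₂)W₃): 18×4 by 4×47 → 18×47, cost 18·4·47 = 3384; cumulative 5544. Total 5544.
Minimum: 5544.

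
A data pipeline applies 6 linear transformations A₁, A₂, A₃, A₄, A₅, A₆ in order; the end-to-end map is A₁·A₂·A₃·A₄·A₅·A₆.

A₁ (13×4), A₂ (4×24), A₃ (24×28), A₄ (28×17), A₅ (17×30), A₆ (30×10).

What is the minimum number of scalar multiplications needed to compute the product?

Adjacent pairs: A₁A₂ = 13·4·24 = 1248; A₂A₃ = 4·24·28 = 2688; A₃A₄ = 24·28·17 = 11424; A₄A₅ = 28·17·30 = 14280; A₅A₆ = 17·30·10 = 5100.
Length 3: A₁..A₃: k=1: 0+2688+13·4·28=4144; k=2: 1248+0+13·24·28=9984 → min 4144 | A₂..A₄: k=2: 0+11424+4·24·17=13056; k=3: 2688+0+4·28·17=4592 → min 4592 | A₃..A₅: k=3: 0+14280+24·28·30=34440; k=4: 11424+0+24·17·30=23664 → min 23664 | A₄..A₆: k=4: 0+5100+28·17·10=9860; k=5: 14280+0+28·30·10=22680 → min 9860.
Length 4: A₁..A₄: k=1: 0+4592+13·4·17=5476; k=2: 1248+11424+13·24·17=17976; k=3: 4144+0+13·28·17=10332 → min 5476 | A₂..A₅: k=2: 0+23664+4·24·30=26544; k=3: 2688+14280+4·28·30=20328; k=4: 4592+0+4·17·30=6632 → min 6632 | A₃..A₆: k=3: 0+9860+24·28·10=16580; k=4: 11424+5100+24·17·10=20604; k=5: 23664+0+24·30·10=30864 → min 16580.
Length 5: A₁..A₅: k=1: 0+6632+13·4·30=8192; k=2: 1248+23664+13·24·30=34272; k=3: 4144+14280+13·28·30=29344; k=4: 5476+0+13·17·30=12106 → min 8192 | A₂..A₆: k=2: 0+16580+4·24·10=17540; k=3: 2688+9860+4·28·10=13668; k=4: 4592+5100+4·17·10=10372; k=5: 6632+0+4·30·10=7832 → min 7832.
Length 6: A₁..A₆: k=1: 0+7832+13·4·10=8352; k=2: 1248+16580+13·24·10=20948; k=3: 4144+9860+13·28·10=17644; k=4: 5476+5100+13·17·10=12786; k=5: 8192+0+13·30·10=12092 → min 8352.
Optimal order: (A₁·((((A₂·A₃)·A₄)·A₅)·A₆)) with cost 8352.

8352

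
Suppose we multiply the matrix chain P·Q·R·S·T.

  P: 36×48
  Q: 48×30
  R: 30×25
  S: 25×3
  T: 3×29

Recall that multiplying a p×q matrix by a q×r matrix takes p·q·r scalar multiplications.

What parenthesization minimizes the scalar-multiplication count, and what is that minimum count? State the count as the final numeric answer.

Adjacent pairs: PQ = 36·48·30 = 51840; QR = 48·30·25 = 36000; RS = 30·25·3 = 2250; ST = 25·3·29 = 2175.
Length 3: P..R: k=1: 0+36000+36·48·25=79200; k=2: 51840+0+36·30·25=78840 → min 78840 | Q..S: k=2: 0+2250+48·30·3=6570; k=3: 36000+0+48·25·3=39600 → min 6570 | R..T: k=3: 0+2175+30·25·29=23925; k=4: 2250+0+30·3·29=4860 → min 4860.
Length 4: P..S: k=1: 0+6570+36·48·3=11754; k=2: 51840+2250+36·30·3=57330; k=3: 78840+0+36·25·3=81540 → min 11754 | Q..T: k=2: 0+4860+48·30·29=46620; k=3: 36000+2175+48·25·29=72975; k=4: 6570+0+48·3·29=10746 → min 10746.
Length 5: P..T: k=1: 0+10746+36·48·29=60858; k=2: 51840+4860+36·30·29=88020; k=3: 78840+2175+36·25·29=107115; k=4: 11754+0+36·3·29=14886 → min 14886.
Optimal parenthesization: ((P·(Q·(R·S)))·T) with cost 14886.

14886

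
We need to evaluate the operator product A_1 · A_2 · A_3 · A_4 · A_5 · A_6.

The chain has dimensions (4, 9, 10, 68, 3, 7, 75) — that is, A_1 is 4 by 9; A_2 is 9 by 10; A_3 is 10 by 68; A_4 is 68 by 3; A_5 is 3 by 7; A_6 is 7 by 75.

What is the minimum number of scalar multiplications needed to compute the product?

Adjacent pairs: A_1A_2 = 4·9·10 = 360; A_2A_3 = 9·10·68 = 6120; A_3A_4 = 10·68·3 = 2040; A_4A_5 = 68·3·7 = 1428; A_5A_6 = 3·7·75 = 1575.
Length 3: A_1..A_3: k=1: 0+6120+4·9·68=8568; k=2: 360+0+4·10·68=3080 → min 3080 | A_2..A_4: k=2: 0+2040+9·10·3=2310; k=3: 6120+0+9·68·3=7956 → min 2310 | A_3..A_5: k=3: 0+1428+10·68·7=6188; k=4: 2040+0+10·3·7=2250 → min 2250 | A_4..A_6: k=4: 0+1575+68·3·75=16875; k=5: 1428+0+68·7·75=37128 → min 16875.
Length 4: A_1..A_4: k=1: 0+2310+4·9·3=2418; k=2: 360+2040+4·10·3=2520; k=3: 3080+0+4·68·3=3896 → min 2418 | A_2..A_5: k=2: 0+2250+9·10·7=2880; k=3: 6120+1428+9·68·7=11832; k=4: 2310+0+9·3·7=2499 → min 2499 | A_3..A_6: k=3: 0+16875+10·68·75=67875; k=4: 2040+1575+10·3·75=5865; k=5: 2250+0+10·7·75=7500 → min 5865.
Length 5: A_1..A_5: k=1: 0+2499+4·9·7=2751; k=2: 360+2250+4·10·7=2890; k=3: 3080+1428+4·68·7=6412; k=4: 2418+0+4·3·7=2502 → min 2502 | A_2..A_6: k=2: 0+5865+9·10·75=12615; k=3: 6120+16875+9·68·75=68895; k=4: 2310+1575+9·3·75=5910; k=5: 2499+0+9·7·75=7224 → min 5910.
Length 6: A_1..A_6: k=1: 0+5910+4·9·75=8610; k=2: 360+5865+4·10·75=9225; k=3: 3080+16875+4·68·75=40355; k=4: 2418+1575+4·3·75=4893; k=5: 2502+0+4·7·75=4602 → min 4602.
Optimal order: (((A_1 · (A_2 · (A_3 · A_4))) · A_5) · A_6) with cost 4602.

4602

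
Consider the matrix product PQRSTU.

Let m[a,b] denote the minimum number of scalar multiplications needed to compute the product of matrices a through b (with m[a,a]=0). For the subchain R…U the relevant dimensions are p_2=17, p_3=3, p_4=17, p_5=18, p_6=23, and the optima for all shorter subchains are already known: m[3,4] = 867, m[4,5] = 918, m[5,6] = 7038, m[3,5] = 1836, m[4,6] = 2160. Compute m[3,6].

3333

m[3,6] = min over k∈[3,5] of m[3,k]+m[k+1,6]+p_{2}·p_k·p_{6}.
k=3: 0 + 2160 + 17·3·23 = 3333; k=4: 867 + 7038 + 17·17·23 = 14552; k=5: 1836 + 0 + 17·18·23 = 8874.
Minimum: 3333 at k=3.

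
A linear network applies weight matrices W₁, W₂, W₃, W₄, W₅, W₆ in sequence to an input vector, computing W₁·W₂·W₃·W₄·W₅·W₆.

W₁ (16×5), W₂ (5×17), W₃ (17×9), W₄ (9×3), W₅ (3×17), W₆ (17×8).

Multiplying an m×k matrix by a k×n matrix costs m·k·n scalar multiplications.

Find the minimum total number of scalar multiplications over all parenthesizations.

1746

Adjacent pairs: W₁W₂ = 16·5·17 = 1360; W₂W₃ = 5·17·9 = 765; W₃W₄ = 17·9·3 = 459; W₄W₅ = 9·3·17 = 459; W₅W₆ = 3·17·8 = 408.
Length 3: W₁..W₃: k=1: 0+765+16·5·9=1485; k=2: 1360+0+16·17·9=3808 → min 1485 | W₂..W₄: k=2: 0+459+5·17·3=714; k=3: 765+0+5·9·3=900 → min 714 | W₃..W₅: k=3: 0+459+17·9·17=3060; k=4: 459+0+17·3·17=1326 → min 1326 | W₄..W₆: k=4: 0+408+9·3·8=624; k=5: 459+0+9·17·8=1683 → min 624.
Length 4: W₁..W₄: k=1: 0+714+16·5·3=954; k=2: 1360+459+16·17·3=2635; k=3: 1485+0+16·9·3=1917 → min 954 | W₂..W₅: k=2: 0+1326+5·17·17=2771; k=3: 765+459+5·9·17=1989; k=4: 714+0+5·3·17=969 → min 969 | W₃..W₆: k=3: 0+624+17·9·8=1848; k=4: 459+408+17·3·8=1275; k=5: 1326+0+17·17·8=3638 → min 1275.
Length 5: W₁..W₅: k=1: 0+969+16·5·17=2329; k=2: 1360+1326+16·17·17=7310; k=3: 1485+459+16·9·17=4392; k=4: 954+0+16·3·17=1770 → min 1770 | W₂..W₆: k=2: 0+1275+5·17·8=1955; k=3: 765+624+5·9·8=1749; k=4: 714+408+5·3·8=1242; k=5: 969+0+5·17·8=1649 → min 1242.
Length 6: W₁..W₆: k=1: 0+1242+16·5·8=1882; k=2: 1360+1275+16·17·8=4811; k=3: 1485+624+16·9·8=3261; k=4: 954+408+16·3·8=1746; k=5: 1770+0+16·17·8=3946 → min 1746.
Optimal order: ((W₁·(W₂·(W₃·W₄)))·(W₅·W₆)) with cost 1746.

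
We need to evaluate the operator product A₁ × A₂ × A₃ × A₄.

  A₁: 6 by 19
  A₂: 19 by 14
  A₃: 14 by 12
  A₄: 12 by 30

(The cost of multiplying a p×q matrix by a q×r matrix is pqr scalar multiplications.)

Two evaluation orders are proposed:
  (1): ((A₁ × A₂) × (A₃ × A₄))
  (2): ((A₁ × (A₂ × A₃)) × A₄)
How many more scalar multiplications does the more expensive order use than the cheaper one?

2436

Order (1) = ((A₁ × A₂) × (A₃ × A₄)): (A₁ × A₂): 6×19 by 19×14 → 6×14, cost 6·19·14 = 1596; (A₃ × A₄): 14×12 by 12×30 → 14×30, cost 14·12·30 = 5040; ((A₁ × A₂) × (A₃ × A₄)): 6×14 by 14×30 → 6×30, cost 6·14·30 = 2520; cumulative 9156. Total 9156.
Order (2) = ((A₁ × (A₂ × A₃)) × A₄): (A₂ × A₃): 19×14 by 14×12 → 19×12, cost 19·14·12 = 3192; (A₁ × (A₂ × A₃)): 6×19 by 19×12 → 6×12, cost 6·19·12 = 1368; cumulative 4560; ((A₁ × (A₂ × A₃)) × A₄): 6×12 by 12×30 → 6×30, cost 6·12·30 = 2160; cumulative 6720. Total 6720.
Difference: |9156 − 6720| = 2436.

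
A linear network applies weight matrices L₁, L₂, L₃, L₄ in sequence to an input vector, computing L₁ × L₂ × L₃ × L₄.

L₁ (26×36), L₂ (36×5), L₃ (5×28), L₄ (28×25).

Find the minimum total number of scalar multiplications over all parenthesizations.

Adjacent pairs: L₁L₂ = 26·36·5 = 4680; L₂L₃ = 36·5·28 = 5040; L₃L₄ = 5·28·25 = 3500.
Length 3: L₁..L₃: k=1: 0+5040+26·36·28=31248; k=2: 4680+0+26·5·28=8320 → min 8320 | L₂..L₄: k=2: 0+3500+36·5·25=8000; k=3: 5040+0+36·28·25=30240 → min 8000.
Length 4: L₁..L₄: k=1: 0+8000+26·36·25=31400; k=2: 4680+3500+26·5·25=11430; k=3: 8320+0+26·28·25=26520 → min 11430.
Optimal order: ((L₁ × L₂) × (L₃ × L₄)) with cost 11430.

11430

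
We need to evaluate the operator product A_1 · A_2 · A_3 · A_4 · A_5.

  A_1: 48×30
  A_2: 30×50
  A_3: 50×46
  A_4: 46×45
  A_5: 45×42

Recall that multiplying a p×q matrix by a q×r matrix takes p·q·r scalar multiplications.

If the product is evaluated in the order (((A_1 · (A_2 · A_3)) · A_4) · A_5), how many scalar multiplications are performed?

(A_2 · A_3): 30×50 by 50×46 → 30×46, cost 30·50·46 = 69000
(A_1 · (A_2 · A_3)): 48×30 by 30×46 → 48×46, cost 48·30·46 = 66240; cumulative 135240
((A_1 · (A_2 · A_3)) · A_4): 48×46 by 46×45 → 48×45, cost 48·46·45 = 99360; cumulative 234600
(((A_1 · (A_2 · A_3)) · A_4) · A_5): 48×45 by 45×42 → 48×42, cost 48·45·42 = 90720; cumulative 325320
Total: 325320 scalar multiplications.

325320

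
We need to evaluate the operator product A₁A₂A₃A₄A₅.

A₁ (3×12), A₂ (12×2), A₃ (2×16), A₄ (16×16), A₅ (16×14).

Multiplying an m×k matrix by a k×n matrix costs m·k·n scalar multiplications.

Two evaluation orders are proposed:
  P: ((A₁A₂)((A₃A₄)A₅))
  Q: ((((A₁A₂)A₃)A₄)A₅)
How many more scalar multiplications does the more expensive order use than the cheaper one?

492

Order P = ((A₁A₂)((A₃A₄)A₅)): (A₁A₂): 3×12 by 12×2 → 3×2, cost 3·12·2 = 72; (A₃A₄): 2×16 by 16×16 → 2×16, cost 2·16·16 = 512; ((A₃A₄)A₅): 2×16 by 16×14 → 2×14, cost 2·16·14 = 448; cumulative 960; ((A₁A₂)((A₃A₄)A₅)): 3×2 by 2×14 → 3×14, cost 3·2·14 = 84; cumulative 1116. Total 1116.
Order Q = ((((A₁A₂)A₃)A₄)A₅): (A₁A₂): 3×12 by 12×2 → 3×2, cost 3·12·2 = 72; ((A₁A₂)A₃): 3×2 by 2×16 → 3×16, cost 3·2·16 = 96; cumulative 168; (((A₁A₂)A₃)A₄): 3×16 by 16×16 → 3×16, cost 3·16·16 = 768; cumulative 936; ((((A₁A₂)A₃)A₄)A₅): 3×16 by 16×14 → 3×14, cost 3·16·14 = 672; cumulative 1608. Total 1608.
Difference: |1116 − 1608| = 492.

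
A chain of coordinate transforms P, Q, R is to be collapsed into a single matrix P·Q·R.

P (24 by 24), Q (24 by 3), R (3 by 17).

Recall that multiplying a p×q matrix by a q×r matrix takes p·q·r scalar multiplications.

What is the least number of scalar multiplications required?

2952

Order (P·(Q·R)): (Q·R): 24×3 by 3×17 → 24×17, cost 24·3·17 = 1224; (P·(Q·R)): 24×24 by 24×17 → 24×17, cost 24·24·17 = 9792; cumulative 11016. Total 11016.
Order ((P·Q)·R): (P·Q): 24×24 by 24×3 → 24×3, cost 24·24·3 = 1728; ((P·Q)·R): 24×3 by 3×17 → 24×17, cost 24·3·17 = 1224; cumulative 2952. Total 2952.
Minimum: 2952.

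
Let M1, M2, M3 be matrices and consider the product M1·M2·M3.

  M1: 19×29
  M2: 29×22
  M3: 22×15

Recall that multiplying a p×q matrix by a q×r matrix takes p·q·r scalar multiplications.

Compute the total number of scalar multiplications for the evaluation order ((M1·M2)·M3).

(M1·M2): 19×29 by 29×22 → 19×22, cost 19·29·22 = 12122
((M1·M2)·M3): 19×22 by 22×15 → 19×15, cost 19·22·15 = 6270; cumulative 18392
Total: 18392 scalar multiplications.

18392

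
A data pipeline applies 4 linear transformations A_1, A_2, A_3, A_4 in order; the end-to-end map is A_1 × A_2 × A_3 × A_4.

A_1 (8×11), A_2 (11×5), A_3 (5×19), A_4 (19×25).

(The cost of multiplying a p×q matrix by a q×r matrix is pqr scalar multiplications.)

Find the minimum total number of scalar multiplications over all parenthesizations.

3815

Adjacent pairs: A_1A_2 = 8·11·5 = 440; A_2A_3 = 11·5·19 = 1045; A_3A_4 = 5·19·25 = 2375.
Length 3: A_1..A_3: k=1: 0+1045+8·11·19=2717; k=2: 440+0+8·5·19=1200 → min 1200 | A_2..A_4: k=2: 0+2375+11·5·25=3750; k=3: 1045+0+11·19·25=6270 → min 3750.
Length 4: A_1..A_4: k=1: 0+3750+8·11·25=5950; k=2: 440+2375+8·5·25=3815; k=3: 1200+0+8·19·25=5000 → min 3815.
Optimal order: ((A_1 × A_2) × (A_3 × A_4)) with cost 3815.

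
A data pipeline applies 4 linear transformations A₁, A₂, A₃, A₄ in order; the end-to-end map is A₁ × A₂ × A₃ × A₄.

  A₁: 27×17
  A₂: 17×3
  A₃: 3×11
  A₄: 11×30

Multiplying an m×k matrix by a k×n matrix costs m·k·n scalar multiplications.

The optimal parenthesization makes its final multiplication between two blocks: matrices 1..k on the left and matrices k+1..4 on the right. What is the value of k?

2

Adjacent pairs: A₁A₂ = 27·17·3 = 1377; A₂A₃ = 17·3·11 = 561; A₃A₄ = 3·11·30 = 990.
Length 3: A₁..A₃: k=1: 0+561+27·17·11=5610; k=2: 1377+0+27·3·11=2268 → min 2268 | A₂..A₄: k=2: 0+990+17·3·30=2520; k=3: 561+0+17·11·30=6171 → min 2520.
Top-level splits: k=1: (A₁..A₁)·(A₂..A₄) → 0+2520+27·17·30 = 16290; k=2: (A₁..A₂)·(A₃..A₄) → 1377+990+27·3·30 = 4797; k=3: (A₁..A₃)·(A₄..A₄) → 2268+0+27·11·30 = 11178.
Best split is after A₂, i.e. k = 2.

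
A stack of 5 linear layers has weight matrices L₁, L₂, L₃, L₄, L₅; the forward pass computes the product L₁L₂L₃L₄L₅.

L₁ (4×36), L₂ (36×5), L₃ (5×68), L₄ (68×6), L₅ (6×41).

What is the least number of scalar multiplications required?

3864

Adjacent pairs: L₁L₂ = 4·36·5 = 720; L₂L₃ = 36·5·68 = 12240; L₃L₄ = 5·68·6 = 2040; L₄L₅ = 68·6·41 = 16728.
Length 3: L₁..L₃: k=1: 0+12240+4·36·68=22032; k=2: 720+0+4·5·68=2080 → min 2080 | L₂..L₄: k=2: 0+2040+36·5·6=3120; k=3: 12240+0+36·68·6=26928 → min 3120 | L₃..L₅: k=3: 0+16728+5·68·41=30668; k=4: 2040+0+5·6·41=3270 → min 3270.
Length 4: L₁..L₄: k=1: 0+3120+4·36·6=3984; k=2: 720+2040+4·5·6=2880; k=3: 2080+0+4·68·6=3712 → min 2880 | L₂..L₅: k=2: 0+3270+36·5·41=10650; k=3: 12240+16728+36·68·41=129336; k=4: 3120+0+36·6·41=11976 → min 10650.
Length 5: L₁..L₅: k=1: 0+10650+4·36·41=16554; k=2: 720+3270+4·5·41=4810; k=3: 2080+16728+4·68·41=29960; k=4: 2880+0+4·6·41=3864 → min 3864.
Optimal order: (((L₁L₂)(L₃L₄))L₅) with cost 3864.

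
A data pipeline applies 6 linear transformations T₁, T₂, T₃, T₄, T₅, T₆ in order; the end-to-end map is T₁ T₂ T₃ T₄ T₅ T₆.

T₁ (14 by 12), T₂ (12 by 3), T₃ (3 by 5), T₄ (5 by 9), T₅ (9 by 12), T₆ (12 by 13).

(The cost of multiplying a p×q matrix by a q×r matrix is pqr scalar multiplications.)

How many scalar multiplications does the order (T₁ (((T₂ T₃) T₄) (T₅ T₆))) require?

(T₂ T₃): 12×3 by 3×5 → 12×5, cost 12·3·5 = 180
((T₂ T₃) T₄): 12×5 by 5×9 → 12×9, cost 12·5·9 = 540; cumulative 720
(T₅ T₆): 9×12 by 12×13 → 9×13, cost 9·12·13 = 1404
(((T₂ T₃) T₄) (T₅ T₆)): 12×9 by 9×13 → 12×13, cost 12·9·13 = 1404; cumulative 3528
(T₁ (((T₂ T₃) T₄) (T₅ T₆))): 14×12 by 12×13 → 14×13, cost 14·12·13 = 2184; cumulative 5712
Total: 5712 scalar multiplications.

5712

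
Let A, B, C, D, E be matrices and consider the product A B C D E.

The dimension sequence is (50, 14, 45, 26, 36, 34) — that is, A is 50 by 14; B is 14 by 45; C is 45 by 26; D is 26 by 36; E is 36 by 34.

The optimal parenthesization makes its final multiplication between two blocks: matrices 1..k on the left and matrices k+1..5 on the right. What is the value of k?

1

Adjacent pairs: AB = 50·14·45 = 31500; BC = 14·45·26 = 16380; CD = 45·26·36 = 42120; DE = 26·36·34 = 31824.
Length 3: A..C: k=1: 0+16380+50·14·26=34580; k=2: 31500+0+50·45·26=90000 → min 34580 | B..D: k=2: 0+42120+14·45·36=64800; k=3: 16380+0+14·26·36=29484 → min 29484 | C..E: k=3: 0+31824+45·26·34=71604; k=4: 42120+0+45·36·34=97200 → min 71604.
Length 4: A..D: k=1: 0+29484+50·14·36=54684; k=2: 31500+42120+50·45·36=154620; k=3: 34580+0+50·26·36=81380 → min 54684 | B..E: k=2: 0+71604+14·45·34=93024; k=3: 16380+31824+14·26·34=60580; k=4: 29484+0+14·36·34=46620 → min 46620.
Top-level splits: k=1: (A..A)·(B..E) → 0+46620+50·14·34 = 70420; k=2: (A..B)·(C..E) → 31500+71604+50·45·34 = 179604; k=3: (A..C)·(D..E) → 34580+31824+50·26·34 = 110604; k=4: (A..D)·(E..E) → 54684+0+50·36·34 = 115884.
Best split is after A, i.e. k = 1.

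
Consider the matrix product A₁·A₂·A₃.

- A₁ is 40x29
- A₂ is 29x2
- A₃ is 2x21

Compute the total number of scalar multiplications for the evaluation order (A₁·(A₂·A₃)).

25578

(A₂·A₃): 29×2 by 2×21 → 29×21, cost 29·2·21 = 1218
(A₁·(A₂·A₃)): 40×29 by 29×21 → 40×21, cost 40·29·21 = 24360; cumulative 25578
Total: 25578 scalar multiplications.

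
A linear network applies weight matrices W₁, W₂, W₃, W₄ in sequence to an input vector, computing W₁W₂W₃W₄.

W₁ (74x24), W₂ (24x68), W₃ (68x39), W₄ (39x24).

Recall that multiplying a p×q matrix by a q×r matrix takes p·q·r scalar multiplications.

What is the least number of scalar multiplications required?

Adjacent pairs: W₁W₂ = 74·24·68 = 120768; W₂W₃ = 24·68·39 = 63648; W₃W₄ = 68·39·24 = 63648.
Length 3: W₁..W₃: k=1: 0+63648+74·24·39=132912; k=2: 120768+0+74·68·39=317016 → min 132912 | W₂..W₄: k=2: 0+63648+24·68·24=102816; k=3: 63648+0+24·39·24=86112 → min 86112.
Length 4: W₁..W₄: k=1: 0+86112+74·24·24=128736; k=2: 120768+63648+74·68·24=305184; k=3: 132912+0+74·39·24=202176 → min 128736.
Optimal order: (W₁((W₂W₃)W₄)) with cost 128736.

128736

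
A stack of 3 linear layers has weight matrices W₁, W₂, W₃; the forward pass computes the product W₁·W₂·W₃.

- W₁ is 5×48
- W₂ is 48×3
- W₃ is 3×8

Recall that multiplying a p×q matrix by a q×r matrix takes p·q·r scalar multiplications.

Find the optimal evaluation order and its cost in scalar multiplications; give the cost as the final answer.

(W₁·(W₂·W₃)): cost 3072.
((W₁·W₂)·W₃): cost 840.
Optimal: ((W₁·W₂)·W₃) with cost 840.

840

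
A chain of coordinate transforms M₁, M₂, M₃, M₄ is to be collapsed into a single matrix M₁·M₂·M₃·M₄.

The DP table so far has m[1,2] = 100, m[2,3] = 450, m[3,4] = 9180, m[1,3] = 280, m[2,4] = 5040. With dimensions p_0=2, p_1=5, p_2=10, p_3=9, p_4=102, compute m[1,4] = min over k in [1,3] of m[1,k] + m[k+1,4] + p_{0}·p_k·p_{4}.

m[1,4] = min over k∈[1,3] of m[1,k]+m[k+1,4]+p_{0}·p_k·p_{4}.
k=1: 0 + 5040 + 2·5·102 = 6060; k=2: 100 + 9180 + 2·10·102 = 11320; k=3: 280 + 0 + 2·9·102 = 2116.
Minimum: 2116 at k=3.

2116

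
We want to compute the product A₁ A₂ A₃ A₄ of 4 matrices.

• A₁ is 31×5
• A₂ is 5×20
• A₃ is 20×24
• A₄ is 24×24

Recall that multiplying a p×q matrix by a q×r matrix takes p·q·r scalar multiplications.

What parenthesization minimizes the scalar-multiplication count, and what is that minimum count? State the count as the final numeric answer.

9000

Adjacent pairs: A₁A₂ = 31·5·20 = 3100; A₂A₃ = 5·20·24 = 2400; A₃A₄ = 20·24·24 = 11520.
Length 3: A₁..A₃: k=1: 0+2400+31·5·24=6120; k=2: 3100+0+31·20·24=17980 → min 6120 | A₂..A₄: k=2: 0+11520+5·20·24=13920; k=3: 2400+0+5·24·24=5280 → min 5280.
Length 4: A₁..A₄: k=1: 0+5280+31·5·24=9000; k=2: 3100+11520+31·20·24=29500; k=3: 6120+0+31·24·24=23976 → min 9000.
Optimal parenthesization: (A₁ ((A₂ A₃) A₄)) with cost 9000.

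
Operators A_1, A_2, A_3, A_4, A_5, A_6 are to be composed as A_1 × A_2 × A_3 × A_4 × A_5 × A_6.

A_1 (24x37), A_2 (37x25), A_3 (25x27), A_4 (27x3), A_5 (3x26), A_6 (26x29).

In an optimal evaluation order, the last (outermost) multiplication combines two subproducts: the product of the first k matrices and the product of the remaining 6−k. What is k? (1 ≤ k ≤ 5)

4

Adjacent pairs: A_1A_2 = 24·37·25 = 22200; A_2A_3 = 37·25·27 = 24975; A_3A_4 = 25·27·3 = 2025; A_4A_5 = 27·3·26 = 2106; A_5A_6 = 3·26·29 = 2262.
Length 3: A_1..A_3: k=1: 0+24975+24·37·27=48951; k=2: 22200+0+24·25·27=38400 → min 38400 | A_2..A_4: k=2: 0+2025+37·25·3=4800; k=3: 24975+0+37·27·3=27972 → min 4800 | A_3..A_5: k=3: 0+2106+25·27·26=19656; k=4: 2025+0+25·3·26=3975 → min 3975 | A_4..A_6: k=4: 0+2262+27·3·29=4611; k=5: 2106+0+27·26·29=22464 → min 4611.
Length 4: A_1..A_4: k=1: 0+4800+24·37·3=7464; k=2: 22200+2025+24·25·3=26025; k=3: 38400+0+24·27·3=40344 → min 7464 | A_2..A_5: k=2: 0+3975+37·25·26=28025; k=3: 24975+2106+37·27·26=53055; k=4: 4800+0+37·3·26=7686 → min 7686 | A_3..A_6: k=3: 0+4611+25·27·29=24186; k=4: 2025+2262+25·3·29=6462; k=5: 3975+0+25·26·29=22825 → min 6462.
Length 5: A_1..A_5: k=1: 0+7686+24·37·26=30774; k=2: 22200+3975+24·25·26=41775; k=3: 38400+2106+24·27·26=57354; k=4: 7464+0+24·3·26=9336 → min 9336 | A_2..A_6: k=2: 0+6462+37·25·29=33287; k=3: 24975+4611+37·27·29=58557; k=4: 4800+2262+37·3·29=10281; k=5: 7686+0+37·26·29=35584 → min 10281.
Top-level splits: k=1: (A_1..A_1)·(A_2..A_6) → 0+10281+24·37·29 = 36033; k=2: (A_1..A_2)·(A_3..A_6) → 22200+6462+24·25·29 = 46062; k=3: (A_1..A_3)·(A_4..A_6) → 38400+4611+24·27·29 = 61803; k=4: (A_1..A_4)·(A_5..A_6) → 7464+2262+24·3·29 = 11814; k=5: (A_1..A_5)·(A_6..A_6) → 9336+0+24·26·29 = 27432.
Best split is after A_4, i.e. k = 4.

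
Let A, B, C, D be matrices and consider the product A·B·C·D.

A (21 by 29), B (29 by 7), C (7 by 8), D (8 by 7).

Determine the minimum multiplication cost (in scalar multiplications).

5684

Adjacent pairs: AB = 21·29·7 = 4263; BC = 29·7·8 = 1624; CD = 7·8·7 = 392.
Length 3: A..C: k=1: 0+1624+21·29·8=6496; k=2: 4263+0+21·7·8=5439 → min 5439 | B..D: k=2: 0+392+29·7·7=1813; k=3: 1624+0+29·8·7=3248 → min 1813.
Length 4: A..D: k=1: 0+1813+21·29·7=6076; k=2: 4263+392+21·7·7=5684; k=3: 5439+0+21·8·7=6615 → min 5684.
Optimal order: ((A·B)·(C·D)) with cost 5684.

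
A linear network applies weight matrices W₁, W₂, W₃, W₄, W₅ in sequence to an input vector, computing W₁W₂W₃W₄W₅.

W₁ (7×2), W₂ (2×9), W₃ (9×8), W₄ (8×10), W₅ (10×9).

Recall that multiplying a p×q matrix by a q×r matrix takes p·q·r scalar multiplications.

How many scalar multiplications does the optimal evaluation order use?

Adjacent pairs: W₁W₂ = 7·2·9 = 126; W₂W₃ = 2·9·8 = 144; W₃W₄ = 9·8·10 = 720; W₄W₅ = 8·10·9 = 720.
Length 3: W₁..W₃: k=1: 0+144+7·2·8=256; k=2: 126+0+7·9·8=630 → min 256 | W₂..W₄: k=2: 0+720+2·9·10=900; k=3: 144+0+2·8·10=304 → min 304 | W₃..W₅: k=3: 0+720+9·8·9=1368; k=4: 720+0+9·10·9=1530 → min 1368.
Length 4: W₁..W₄: k=1: 0+304+7·2·10=444; k=2: 126+720+7·9·10=1476; k=3: 256+0+7·8·10=816 → min 444 | W₂..W₅: k=2: 0+1368+2·9·9=1530; k=3: 144+720+2·8·9=1008; k=4: 304+0+2·10·9=484 → min 484.
Length 5: W₁..W₅: k=1: 0+484+7·2·9=610; k=2: 126+1368+7·9·9=2061; k=3: 256+720+7·8·9=1480; k=4: 444+0+7·10·9=1074 → min 610.
Optimal order: (W₁(((W₂W₃)W₄)W₅)) with cost 610.

610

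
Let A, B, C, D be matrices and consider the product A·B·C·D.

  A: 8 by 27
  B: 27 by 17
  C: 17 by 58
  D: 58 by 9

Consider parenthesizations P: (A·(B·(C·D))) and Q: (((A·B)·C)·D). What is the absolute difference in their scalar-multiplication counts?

Order P = (A·(B·(C·D))): (C·D): 17×58 by 58×9 → 17×9, cost 17·58·9 = 8874; (B·(C·D)): 27×17 by 17×9 → 27×9, cost 27·17·9 = 4131; cumulative 13005; (A·(B·(C·D))): 8×27 by 27×9 → 8×9, cost 8·27·9 = 1944; cumulative 14949. Total 14949.
Order Q = (((A·B)·C)·D): (A·B): 8×27 by 27×17 → 8×17, cost 8·27·17 = 3672; ((A·B)·C): 8×17 by 17×58 → 8×58, cost 8·17·58 = 7888; cumulative 11560; (((A·B)·C)·D): 8×58 by 58×9 → 8×9, cost 8·58·9 = 4176; cumulative 15736. Total 15736.
Difference: |14949 − 15736| = 787.

787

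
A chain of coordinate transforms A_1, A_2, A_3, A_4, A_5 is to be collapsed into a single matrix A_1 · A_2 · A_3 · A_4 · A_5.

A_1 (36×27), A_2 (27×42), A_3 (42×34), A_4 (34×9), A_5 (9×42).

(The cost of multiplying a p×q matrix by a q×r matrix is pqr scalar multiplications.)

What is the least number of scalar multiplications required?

Adjacent pairs: A_1A_2 = 36·27·42 = 40824; A_2A_3 = 27·42·34 = 38556; A_3A_4 = 42·34·9 = 12852; A_4A_5 = 34·9·42 = 12852.
Length 3: A_1..A_3: k=1: 0+38556+36·27·34=71604; k=2: 40824+0+36·42·34=92232 → min 71604 | A_2..A_4: k=2: 0+12852+27·42·9=23058; k=3: 38556+0+27·34·9=46818 → min 23058 | A_3..A_5: k=3: 0+12852+42·34·42=72828; k=4: 12852+0+42·9·42=28728 → min 28728.
Length 4: A_1..A_4: k=1: 0+23058+36·27·9=31806; k=2: 40824+12852+36·42·9=67284; k=3: 71604+0+36·34·9=82620 → min 31806 | A_2..A_5: k=2: 0+28728+27·42·42=76356; k=3: 38556+12852+27·34·42=89964; k=4: 23058+0+27·9·42=33264 → min 33264.
Length 5: A_1..A_5: k=1: 0+33264+36·27·42=74088; k=2: 40824+28728+36·42·42=133056; k=3: 71604+12852+36·34·42=135864; k=4: 31806+0+36·9·42=45414 → min 45414.
Optimal order: ((A_1 · (A_2 · (A_3 · A_4))) · A_5) with cost 45414.

45414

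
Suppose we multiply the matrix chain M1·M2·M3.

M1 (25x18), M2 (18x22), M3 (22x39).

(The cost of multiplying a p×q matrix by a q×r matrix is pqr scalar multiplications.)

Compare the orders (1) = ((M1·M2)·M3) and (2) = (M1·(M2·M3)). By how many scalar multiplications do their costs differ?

1644

Order (1) = ((M1·M2)·M3): (M1·M2): 25×18 by 18×22 → 25×22, cost 25·18·22 = 9900; ((M1·M2)·M3): 25×22 by 22×39 → 25×39, cost 25·22·39 = 21450; cumulative 31350. Total 31350.
Order (2) = (M1·(M2·M3)): (M2·M3): 18×22 by 22×39 → 18×39, cost 18·22·39 = 15444; (M1·(M2·M3)): 25×18 by 18×39 → 25×39, cost 25·18·39 = 17550; cumulative 32994. Total 32994.
Difference: |31350 − 32994| = 1644.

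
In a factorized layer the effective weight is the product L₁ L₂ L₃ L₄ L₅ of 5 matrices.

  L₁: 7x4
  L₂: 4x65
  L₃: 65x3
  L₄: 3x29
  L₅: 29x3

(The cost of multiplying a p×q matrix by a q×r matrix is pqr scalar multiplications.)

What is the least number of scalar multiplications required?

Adjacent pairs: L₁L₂ = 7·4·65 = 1820; L₂L₃ = 4·65·3 = 780; L₃L₄ = 65·3·29 = 5655; L₄L₅ = 3·29·3 = 261.
Length 3: L₁..L₃: k=1: 0+780+7·4·3=864; k=2: 1820+0+7·65·3=3185 → min 864 | L₂..L₄: k=2: 0+5655+4·65·29=13195; k=3: 780+0+4·3·29=1128 → min 1128 | L₃..L₅: k=3: 0+261+65·3·3=846; k=4: 5655+0+65·29·3=11310 → min 846.
Length 4: L₁..L₄: k=1: 0+1128+7·4·29=1940; k=2: 1820+5655+7·65·29=20670; k=3: 864+0+7·3·29=1473 → min 1473 | L₂..L₅: k=2: 0+846+4·65·3=1626; k=3: 780+261+4·3·3=1077; k=4: 1128+0+4·29·3=1476 → min 1077.
Length 5: L₁..L₅: k=1: 0+1077+7·4·3=1161; k=2: 1820+846+7·65·3=4031; k=3: 864+261+7·3·3=1188; k=4: 1473+0+7·29·3=2082 → min 1161.
Optimal order: (L₁ ((L₂ L₃) (L₄ L₅))) with cost 1161.

1161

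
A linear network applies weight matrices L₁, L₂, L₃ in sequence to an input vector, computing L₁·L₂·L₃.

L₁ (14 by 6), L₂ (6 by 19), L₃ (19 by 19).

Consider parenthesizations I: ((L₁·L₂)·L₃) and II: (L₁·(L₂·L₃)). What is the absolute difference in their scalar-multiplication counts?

2888

Order I = ((L₁·L₂)·L₃): (L₁·L₂): 14×6 by 6×19 → 14×19, cost 14·6·19 = 1596; ((L₁·L₂)·L₃): 14×19 by 19×19 → 14×19, cost 14·19·19 = 5054; cumulative 6650. Total 6650.
Order II = (L₁·(L₂·L₃)): (L₂·L₃): 6×19 by 19×19 → 6×19, cost 6·19·19 = 2166; (L₁·(L₂·L₃)): 14×6 by 6×19 → 14×19, cost 14·6·19 = 1596; cumulative 3762. Total 3762.
Difference: |6650 − 3762| = 2888.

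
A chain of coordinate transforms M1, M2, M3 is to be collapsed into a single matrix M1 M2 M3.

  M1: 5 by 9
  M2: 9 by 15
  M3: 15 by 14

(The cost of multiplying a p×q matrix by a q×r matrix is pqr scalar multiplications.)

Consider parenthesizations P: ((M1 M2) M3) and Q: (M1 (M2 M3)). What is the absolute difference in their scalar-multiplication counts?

795

Order P = ((M1 M2) M3): (M1 M2): 5×9 by 9×15 → 5×15, cost 5·9·15 = 675; ((M1 M2) M3): 5×15 by 15×14 → 5×14, cost 5·15·14 = 1050; cumulative 1725. Total 1725.
Order Q = (M1 (M2 M3)): (M2 M3): 9×15 by 15×14 → 9×14, cost 9·15·14 = 1890; (M1 (M2 M3)): 5×9 by 9×14 → 5×14, cost 5·9·14 = 630; cumulative 2520. Total 2520.
Difference: |1725 − 2520| = 795.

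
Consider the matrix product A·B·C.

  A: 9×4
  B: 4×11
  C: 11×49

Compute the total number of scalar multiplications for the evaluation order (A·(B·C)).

(B·C): 4×11 by 11×49 → 4×49, cost 4·11·49 = 2156
(A·(B·C)): 9×4 by 4×49 → 9×49, cost 9·4·49 = 1764; cumulative 3920
Total: 3920 scalar multiplications.

3920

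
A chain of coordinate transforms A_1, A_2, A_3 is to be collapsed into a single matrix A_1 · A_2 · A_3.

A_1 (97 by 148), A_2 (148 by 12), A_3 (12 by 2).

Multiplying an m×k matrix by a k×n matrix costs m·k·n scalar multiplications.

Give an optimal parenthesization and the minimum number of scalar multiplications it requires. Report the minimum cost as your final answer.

32264

(A_1 · (A_2 · A_3)): cost 32264.
((A_1 · A_2) · A_3): cost 174600.
Optimal: (A_1 · (A_2 · A_3)) with cost 32264.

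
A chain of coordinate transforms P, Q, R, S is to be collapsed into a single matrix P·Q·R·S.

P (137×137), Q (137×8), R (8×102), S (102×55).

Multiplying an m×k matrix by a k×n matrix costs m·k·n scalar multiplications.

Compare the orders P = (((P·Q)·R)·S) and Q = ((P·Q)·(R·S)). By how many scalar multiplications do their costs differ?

775202

Order P = (((P·Q)·R)·S): (P·Q): 137×137 by 137×8 → 137×8, cost 137·137·8 = 150152; ((P·Q)·R): 137×8 by 8×102 → 137×102, cost 137·8·102 = 111792; cumulative 261944; (((P·Q)·R)·S): 137×102 by 102×55 → 137×55, cost 137·102·55 = 768570; cumulative 1030514. Total 1030514.
Order Q = ((P·Q)·(R·S)): (P·Q): 137×137 by 137×8 → 137×8, cost 137·137·8 = 150152; (R·S): 8×102 by 102×55 → 8×55, cost 8·102·55 = 44880; ((P·Q)·(R·S)): 137×8 by 8×55 → 137×55, cost 137·8·55 = 60280; cumulative 255312. Total 255312.
Difference: |1030514 − 255312| = 775202.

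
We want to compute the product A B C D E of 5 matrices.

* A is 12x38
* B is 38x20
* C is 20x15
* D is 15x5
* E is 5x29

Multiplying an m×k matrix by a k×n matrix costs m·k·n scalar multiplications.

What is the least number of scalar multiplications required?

Adjacent pairs: AB = 12·38·20 = 9120; BC = 38·20·15 = 11400; CD = 20·15·5 = 1500; DE = 15·5·29 = 2175.
Length 3: A..C: k=1: 0+11400+12·38·15=18240; k=2: 9120+0+12·20·15=12720 → min 12720 | B..D: k=2: 0+1500+38·20·5=5300; k=3: 11400+0+38·15·5=14250 → min 5300 | C..E: k=3: 0+2175+20·15·29=10875; k=4: 1500+0+20·5·29=4400 → min 4400.
Length 4: A..D: k=1: 0+5300+12·38·5=7580; k=2: 9120+1500+12·20·5=11820; k=3: 12720+0+12·15·5=13620 → min 7580 | B..E: k=2: 0+4400+38·20·29=26440; k=3: 11400+2175+38·15·29=30105; k=4: 5300+0+38·5·29=10810 → min 10810.
Length 5: A..E: k=1: 0+10810+12·38·29=24034; k=2: 9120+4400+12·20·29=20480; k=3: 12720+2175+12·15·29=20115; k=4: 7580+0+12·5·29=9320 → min 9320.
Optimal order: ((A (B (C D))) E) with cost 9320.

9320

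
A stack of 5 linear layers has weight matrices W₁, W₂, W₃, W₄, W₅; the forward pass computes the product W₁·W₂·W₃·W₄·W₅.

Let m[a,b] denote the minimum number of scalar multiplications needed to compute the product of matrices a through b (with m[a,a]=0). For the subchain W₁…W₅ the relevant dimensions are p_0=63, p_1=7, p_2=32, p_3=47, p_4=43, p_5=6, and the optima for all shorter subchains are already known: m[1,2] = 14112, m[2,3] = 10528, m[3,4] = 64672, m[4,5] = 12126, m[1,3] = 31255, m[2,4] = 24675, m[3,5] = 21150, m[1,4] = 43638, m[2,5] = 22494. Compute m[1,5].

m[1,5] = min over k∈[1,4] of m[1,k]+m[k+1,5]+p_{0}·p_k·p_{5}.
k=1: 0 + 22494 + 63·7·6 = 25140; k=2: 14112 + 21150 + 63·32·6 = 47358; k=3: 31255 + 12126 + 63·47·6 = 61147; k=4: 43638 + 0 + 63·43·6 = 59892.
Minimum: 25140 at k=1.

25140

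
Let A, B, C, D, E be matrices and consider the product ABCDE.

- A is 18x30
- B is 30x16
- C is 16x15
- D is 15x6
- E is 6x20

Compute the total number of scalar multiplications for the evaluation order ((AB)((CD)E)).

17760

(AB): 18×30 by 30×16 → 18×16, cost 18·30·16 = 8640
(CD): 16×15 by 15×6 → 16×6, cost 16·15·6 = 1440
((CD)E): 16×6 by 6×20 → 16×20, cost 16·6·20 = 1920; cumulative 3360
((AB)((CD)E)): 18×16 by 16×20 → 18×20, cost 18·16·20 = 5760; cumulative 17760
Total: 17760 scalar multiplications.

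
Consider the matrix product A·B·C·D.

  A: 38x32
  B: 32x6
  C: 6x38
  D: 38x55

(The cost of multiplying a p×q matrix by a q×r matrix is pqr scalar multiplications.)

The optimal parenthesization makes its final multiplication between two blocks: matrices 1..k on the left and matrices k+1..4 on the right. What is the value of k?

Adjacent pairs: AB = 38·32·6 = 7296; BC = 32·6·38 = 7296; CD = 6·38·55 = 12540.
Length 3: A..C: k=1: 0+7296+38·32·38=53504; k=2: 7296+0+38·6·38=15960 → min 15960 | B..D: k=2: 0+12540+32·6·55=23100; k=3: 7296+0+32·38·55=74176 → min 23100.
Top-level splits: k=1: (A..A)·(B..D) → 0+23100+38·32·55 = 89980; k=2: (A..B)·(C..D) → 7296+12540+38·6·55 = 32376; k=3: (A..C)·(D..D) → 15960+0+38·38·55 = 95380.
Best split is after B, i.e. k = 2.

2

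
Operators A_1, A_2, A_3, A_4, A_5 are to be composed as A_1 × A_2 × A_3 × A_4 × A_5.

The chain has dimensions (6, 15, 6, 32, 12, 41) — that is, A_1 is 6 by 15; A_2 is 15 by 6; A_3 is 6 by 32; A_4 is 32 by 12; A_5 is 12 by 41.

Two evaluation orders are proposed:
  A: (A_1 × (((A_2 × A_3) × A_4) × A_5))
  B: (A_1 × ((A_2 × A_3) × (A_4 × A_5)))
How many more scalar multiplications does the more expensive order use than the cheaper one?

22284

Order A = (A_1 × (((A_2 × A_3) × A_4) × A_5)): (A_2 × A_3): 15×6 by 6×32 → 15×32, cost 15·6·32 = 2880; ((A_2 × A_3) × A_4): 15×32 by 32×12 → 15×12, cost 15·32·12 = 5760; cumulative 8640; (((A_2 × A_3) × A_4) × A_5): 15×12 by 12×41 → 15×41, cost 15·12·41 = 7380; cumulative 16020; (A_1 × (((A_2 × A_3) × A_4) × A_5)): 6×15 by 15×41 → 6×41, cost 6·15·41 = 3690; cumulative 19710. Total 19710.
Order B = (A_1 × ((A_2 × A_3) × (A_4 × A_5))): (A_2 × A_3): 15×6 by 6×32 → 15×32, cost 15·6·32 = 2880; (A_4 × A_5): 32×12 by 12×41 → 32×41, cost 32·12·41 = 15744; ((A_2 × A_3) × (A_4 × A_5)): 15×32 by 32×41 → 15×41, cost 15·32·41 = 19680; cumulative 38304; (A_1 × ((A_2 × A_3) × (A_4 × A_5))): 6×15 by 15×41 → 6×41, cost 6·15·41 = 3690; cumulative 41994. Total 41994.
Difference: |19710 − 41994| = 22284.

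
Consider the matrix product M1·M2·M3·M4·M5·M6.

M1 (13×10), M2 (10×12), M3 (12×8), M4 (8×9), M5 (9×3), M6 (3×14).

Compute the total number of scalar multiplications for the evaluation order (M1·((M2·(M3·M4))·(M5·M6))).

(M3·M4): 12×8 by 8×9 → 12×9, cost 12·8·9 = 864
(M2·(M3·M4)): 10×12 by 12×9 → 10×9, cost 10·12·9 = 1080; cumulative 1944
(M5·M6): 9×3 by 3×14 → 9×14, cost 9·3·14 = 378
((M2·(M3·M4))·(M5·M6)): 10×9 by 9×14 → 10×14, cost 10·9·14 = 1260; cumulative 3582
(M1·((M2·(M3·M4))·(M5·M6))): 13×10 by 10×14 → 13×14, cost 13·10·14 = 1820; cumulative 5402
Total: 5402 scalar multiplications.

5402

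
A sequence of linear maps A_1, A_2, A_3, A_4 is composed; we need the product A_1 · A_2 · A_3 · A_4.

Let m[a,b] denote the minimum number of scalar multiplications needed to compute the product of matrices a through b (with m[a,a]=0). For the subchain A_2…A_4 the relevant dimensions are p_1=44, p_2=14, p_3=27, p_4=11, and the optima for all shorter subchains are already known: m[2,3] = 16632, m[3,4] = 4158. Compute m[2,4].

m[2,4] = min over k∈[2,3] of m[2,k]+m[k+1,4]+p_{1}·p_k·p_{4}.
k=2: 0 + 4158 + 44·14·11 = 10934; k=3: 16632 + 0 + 44·27·11 = 29700.
Minimum: 10934 at k=2.

10934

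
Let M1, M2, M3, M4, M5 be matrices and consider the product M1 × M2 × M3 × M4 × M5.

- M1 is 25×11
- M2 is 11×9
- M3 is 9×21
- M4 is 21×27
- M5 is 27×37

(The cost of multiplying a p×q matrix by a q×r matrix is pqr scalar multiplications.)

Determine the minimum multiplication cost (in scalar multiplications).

24894

Adjacent pairs: M1M2 = 25·11·9 = 2475; M2M3 = 11·9·21 = 2079; M3M4 = 9·21·27 = 5103; M4M5 = 21·27·37 = 20979.
Length 3: M1..M3: k=1: 0+2079+25·11·21=7854; k=2: 2475+0+25·9·21=7200 → min 7200 | M2..M4: k=2: 0+5103+11·9·27=7776; k=3: 2079+0+11·21·27=8316 → min 7776 | M3..M5: k=3: 0+20979+9·21·37=27972; k=4: 5103+0+9·27·37=14094 → min 14094.
Length 4: M1..M4: k=1: 0+7776+25·11·27=15201; k=2: 2475+5103+25·9·27=13653; k=3: 7200+0+25·21·27=21375 → min 13653 | M2..M5: k=2: 0+14094+11·9·37=17757; k=3: 2079+20979+11·21·37=31605; k=4: 7776+0+11·27·37=18765 → min 17757.
Length 5: M1..M5: k=1: 0+17757+25·11·37=27932; k=2: 2475+14094+25·9·37=24894; k=3: 7200+20979+25·21·37=47604; k=4: 13653+0+25·27·37=38628 → min 24894.
Optimal order: ((M1 × M2) × ((M3 × M4) × M5)) with cost 24894.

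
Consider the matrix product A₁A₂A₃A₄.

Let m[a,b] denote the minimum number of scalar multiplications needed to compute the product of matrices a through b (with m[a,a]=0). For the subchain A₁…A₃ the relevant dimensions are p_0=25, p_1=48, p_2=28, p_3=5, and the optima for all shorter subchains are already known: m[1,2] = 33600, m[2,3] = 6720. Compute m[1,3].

12720

m[1,3] = min over k∈[1,2] of m[1,k]+m[k+1,3]+p_{0}·p_k·p_{3}.
k=1: 0 + 6720 + 25·48·5 = 12720; k=2: 33600 + 0 + 25·28·5 = 37100.
Minimum: 12720 at k=1.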